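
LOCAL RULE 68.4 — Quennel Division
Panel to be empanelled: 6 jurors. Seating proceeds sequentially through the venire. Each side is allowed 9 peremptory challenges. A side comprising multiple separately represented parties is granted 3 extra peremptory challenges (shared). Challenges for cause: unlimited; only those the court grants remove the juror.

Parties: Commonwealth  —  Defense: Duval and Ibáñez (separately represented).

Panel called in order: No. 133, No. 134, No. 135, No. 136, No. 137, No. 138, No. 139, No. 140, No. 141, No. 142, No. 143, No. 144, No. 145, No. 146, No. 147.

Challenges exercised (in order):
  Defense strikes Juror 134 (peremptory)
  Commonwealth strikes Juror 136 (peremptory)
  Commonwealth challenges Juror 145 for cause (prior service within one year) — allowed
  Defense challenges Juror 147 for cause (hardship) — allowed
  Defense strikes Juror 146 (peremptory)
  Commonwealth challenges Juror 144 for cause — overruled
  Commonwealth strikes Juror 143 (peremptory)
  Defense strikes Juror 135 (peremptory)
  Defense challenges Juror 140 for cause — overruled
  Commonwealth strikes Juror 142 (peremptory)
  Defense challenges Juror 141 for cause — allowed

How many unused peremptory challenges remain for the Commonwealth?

Commonwealth allotment: 9.
Commonwealth peremptories used: #136, #143, #142 — 3 (for-cause on #145, #144 don't count).
Remaining: 9 − 3 = 6.

6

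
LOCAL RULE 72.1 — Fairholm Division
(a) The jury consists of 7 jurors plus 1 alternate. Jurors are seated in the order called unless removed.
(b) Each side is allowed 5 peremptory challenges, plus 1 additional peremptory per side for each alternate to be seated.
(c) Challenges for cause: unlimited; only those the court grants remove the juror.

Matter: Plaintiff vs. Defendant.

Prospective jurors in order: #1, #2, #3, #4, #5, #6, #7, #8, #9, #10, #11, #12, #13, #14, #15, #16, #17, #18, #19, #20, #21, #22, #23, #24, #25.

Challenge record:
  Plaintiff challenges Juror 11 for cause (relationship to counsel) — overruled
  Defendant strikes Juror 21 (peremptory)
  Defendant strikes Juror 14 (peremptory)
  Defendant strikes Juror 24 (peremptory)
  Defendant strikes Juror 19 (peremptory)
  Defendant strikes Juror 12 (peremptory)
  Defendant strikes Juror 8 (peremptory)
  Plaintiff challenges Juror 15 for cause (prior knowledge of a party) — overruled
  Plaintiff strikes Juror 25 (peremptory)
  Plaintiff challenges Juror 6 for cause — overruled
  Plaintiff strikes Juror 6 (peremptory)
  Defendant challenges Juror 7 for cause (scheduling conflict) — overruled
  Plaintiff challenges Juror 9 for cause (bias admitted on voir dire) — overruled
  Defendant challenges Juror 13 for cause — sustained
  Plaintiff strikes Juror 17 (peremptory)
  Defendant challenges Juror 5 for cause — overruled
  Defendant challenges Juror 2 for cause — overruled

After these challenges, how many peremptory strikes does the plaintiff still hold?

3

Plaintiff allotment: 5 base + 1 × 1 alternate = 6.
Plaintiff peremptories used: #25, #6, #17 — 3 (for-cause on #11, #15, #6, #9 don't count).
Remaining: 6 − 3 = 3.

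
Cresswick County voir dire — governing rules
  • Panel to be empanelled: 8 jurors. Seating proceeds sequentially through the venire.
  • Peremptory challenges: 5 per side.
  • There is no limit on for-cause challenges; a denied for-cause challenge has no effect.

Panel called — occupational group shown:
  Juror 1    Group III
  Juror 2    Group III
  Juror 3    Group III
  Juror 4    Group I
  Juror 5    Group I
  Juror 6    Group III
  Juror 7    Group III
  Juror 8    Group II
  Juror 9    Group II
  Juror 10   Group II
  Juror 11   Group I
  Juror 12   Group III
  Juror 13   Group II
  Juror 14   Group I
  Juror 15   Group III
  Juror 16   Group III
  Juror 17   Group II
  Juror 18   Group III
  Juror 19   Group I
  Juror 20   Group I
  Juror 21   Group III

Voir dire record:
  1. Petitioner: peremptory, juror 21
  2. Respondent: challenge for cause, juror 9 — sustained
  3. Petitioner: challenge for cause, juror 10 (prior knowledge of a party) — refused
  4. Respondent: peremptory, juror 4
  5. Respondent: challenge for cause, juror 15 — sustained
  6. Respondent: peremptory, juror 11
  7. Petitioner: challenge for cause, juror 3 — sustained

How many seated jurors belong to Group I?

1

Removed: #3, #4, #9, #11, #15, #21.
Seated jurors 1–8: #1, #2, #5, #6, #7, #8, #10, #12.
Of those, in Group I: #5 → 1.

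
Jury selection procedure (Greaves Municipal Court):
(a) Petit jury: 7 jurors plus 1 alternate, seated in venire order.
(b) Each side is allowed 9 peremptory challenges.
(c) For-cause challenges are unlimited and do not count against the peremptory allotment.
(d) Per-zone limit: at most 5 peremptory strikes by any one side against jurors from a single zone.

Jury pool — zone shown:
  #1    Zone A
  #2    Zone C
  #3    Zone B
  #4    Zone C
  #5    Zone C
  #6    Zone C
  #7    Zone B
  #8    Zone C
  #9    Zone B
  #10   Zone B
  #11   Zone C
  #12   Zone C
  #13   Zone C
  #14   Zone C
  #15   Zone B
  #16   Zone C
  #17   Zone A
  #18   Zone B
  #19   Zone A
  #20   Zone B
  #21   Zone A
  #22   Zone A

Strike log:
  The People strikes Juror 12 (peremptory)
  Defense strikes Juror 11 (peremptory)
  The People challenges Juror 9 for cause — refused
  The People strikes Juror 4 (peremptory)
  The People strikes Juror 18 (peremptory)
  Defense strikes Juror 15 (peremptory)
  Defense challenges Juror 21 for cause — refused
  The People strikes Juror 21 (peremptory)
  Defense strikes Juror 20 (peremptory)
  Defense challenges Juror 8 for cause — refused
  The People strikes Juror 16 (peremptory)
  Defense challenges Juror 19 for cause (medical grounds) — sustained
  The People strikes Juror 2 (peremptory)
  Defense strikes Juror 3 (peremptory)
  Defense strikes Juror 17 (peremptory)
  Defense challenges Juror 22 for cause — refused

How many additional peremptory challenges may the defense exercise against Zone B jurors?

2

Defense peremptories so far: #11, #15, #20, #3, #17 — 5 of 9 used, 4 left overall.
Against Zone B: #15, #20, #3 — 3 used; per-zone cap 5 leaves 2.
Binding limit: min(4, 2) = 2.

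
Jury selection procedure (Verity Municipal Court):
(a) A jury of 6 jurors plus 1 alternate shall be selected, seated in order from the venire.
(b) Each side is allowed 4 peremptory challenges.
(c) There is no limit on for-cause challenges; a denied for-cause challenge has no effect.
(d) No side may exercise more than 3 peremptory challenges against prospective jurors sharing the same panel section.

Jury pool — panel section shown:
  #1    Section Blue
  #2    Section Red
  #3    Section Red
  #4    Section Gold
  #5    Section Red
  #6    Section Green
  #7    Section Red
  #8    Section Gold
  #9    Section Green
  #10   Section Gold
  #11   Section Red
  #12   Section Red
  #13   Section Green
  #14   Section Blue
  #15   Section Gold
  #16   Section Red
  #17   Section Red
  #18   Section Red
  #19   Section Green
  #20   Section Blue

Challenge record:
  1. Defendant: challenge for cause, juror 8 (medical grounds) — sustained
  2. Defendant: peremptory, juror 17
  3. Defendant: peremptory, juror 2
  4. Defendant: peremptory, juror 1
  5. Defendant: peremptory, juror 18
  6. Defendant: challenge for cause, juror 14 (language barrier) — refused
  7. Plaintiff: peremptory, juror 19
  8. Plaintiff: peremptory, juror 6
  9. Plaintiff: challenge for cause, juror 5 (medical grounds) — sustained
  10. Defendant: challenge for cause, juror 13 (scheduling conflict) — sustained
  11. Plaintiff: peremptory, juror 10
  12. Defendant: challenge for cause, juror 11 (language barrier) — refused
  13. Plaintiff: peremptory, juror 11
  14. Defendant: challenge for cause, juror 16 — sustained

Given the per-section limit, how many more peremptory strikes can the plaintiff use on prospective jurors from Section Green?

Plaintiff peremptories so far: #19, #6, #10, #11 — 4 of 4 used, 0 left overall.
Against Section Green: #19, #6 — 2 used; per-section cap 3 leaves 1.
Binding limit: min(0, 1) = 0.

0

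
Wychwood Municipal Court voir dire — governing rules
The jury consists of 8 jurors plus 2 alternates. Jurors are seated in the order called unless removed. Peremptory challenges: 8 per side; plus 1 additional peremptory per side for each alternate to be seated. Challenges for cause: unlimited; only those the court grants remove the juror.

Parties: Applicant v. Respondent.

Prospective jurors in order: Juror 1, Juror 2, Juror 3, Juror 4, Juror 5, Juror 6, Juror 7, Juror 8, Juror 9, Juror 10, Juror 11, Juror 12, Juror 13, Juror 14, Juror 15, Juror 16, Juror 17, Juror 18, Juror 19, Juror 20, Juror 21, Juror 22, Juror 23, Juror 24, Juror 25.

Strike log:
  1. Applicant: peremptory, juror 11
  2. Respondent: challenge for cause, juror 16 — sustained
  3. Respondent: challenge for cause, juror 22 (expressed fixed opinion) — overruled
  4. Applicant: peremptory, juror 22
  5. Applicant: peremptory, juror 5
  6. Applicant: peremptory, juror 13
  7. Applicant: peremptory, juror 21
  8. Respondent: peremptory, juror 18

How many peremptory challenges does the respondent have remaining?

Respondent allotment: 8 base + 1 × 2 alternates = 10.
Respondent peremptories used: #18 — 1 (for-cause on #16, #22 don't count).
Remaining: 10 − 1 = 9.

9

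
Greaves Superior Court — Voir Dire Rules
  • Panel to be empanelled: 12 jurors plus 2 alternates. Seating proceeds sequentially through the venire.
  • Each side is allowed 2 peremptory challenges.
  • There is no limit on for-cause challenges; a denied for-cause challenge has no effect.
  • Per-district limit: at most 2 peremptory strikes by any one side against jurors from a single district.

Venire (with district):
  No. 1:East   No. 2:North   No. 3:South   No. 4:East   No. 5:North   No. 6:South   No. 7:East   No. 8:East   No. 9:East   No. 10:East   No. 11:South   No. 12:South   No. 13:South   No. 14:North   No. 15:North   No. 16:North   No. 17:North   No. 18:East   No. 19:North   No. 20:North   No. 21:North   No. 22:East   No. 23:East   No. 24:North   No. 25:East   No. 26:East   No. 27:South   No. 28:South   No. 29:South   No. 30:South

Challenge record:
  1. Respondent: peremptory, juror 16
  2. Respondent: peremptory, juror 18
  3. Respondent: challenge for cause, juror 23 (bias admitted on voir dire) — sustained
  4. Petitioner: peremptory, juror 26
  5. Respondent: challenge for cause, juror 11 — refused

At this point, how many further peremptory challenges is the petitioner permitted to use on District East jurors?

Petitioner peremptories so far: #26 — 1 of 2 used, 1 left overall.
Against District East: #26 — 1 used; per-district cap 2 leaves 1.
Binding limit: min(1, 1) = 1.

1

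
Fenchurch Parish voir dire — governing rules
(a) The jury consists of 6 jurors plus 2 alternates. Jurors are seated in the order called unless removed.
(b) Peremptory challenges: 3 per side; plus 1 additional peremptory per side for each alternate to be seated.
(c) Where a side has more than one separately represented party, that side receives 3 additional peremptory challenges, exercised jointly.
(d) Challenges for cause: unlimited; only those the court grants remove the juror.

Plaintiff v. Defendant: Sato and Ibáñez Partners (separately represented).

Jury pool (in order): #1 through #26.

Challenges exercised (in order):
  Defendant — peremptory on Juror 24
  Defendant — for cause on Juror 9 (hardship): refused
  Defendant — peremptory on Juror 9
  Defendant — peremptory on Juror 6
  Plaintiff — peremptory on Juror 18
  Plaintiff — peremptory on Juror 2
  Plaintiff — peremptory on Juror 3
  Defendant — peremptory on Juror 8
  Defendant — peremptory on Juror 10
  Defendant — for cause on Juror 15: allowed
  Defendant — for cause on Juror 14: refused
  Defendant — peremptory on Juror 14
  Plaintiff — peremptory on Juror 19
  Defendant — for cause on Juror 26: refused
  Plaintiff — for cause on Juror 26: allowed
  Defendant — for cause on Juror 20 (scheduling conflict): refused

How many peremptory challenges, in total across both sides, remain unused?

3

Plaintiff allotment: 3 base + 1 × 2 alternates = 5. Defendant allotment: 3 base + 1 × 2 alternates + 3 multi-party = 8.
Plaintiff peremptories used: #18, #2, #3, #19 — 4 (the for-cause on #26 doesn't count).
Defendant peremptories used: #24, #9, #6, #8, #10, #14 — 6 (for-cause on #9, #15, #14, #26, #20 don't count).
Remaining: (5 − 4) + (8 − 6) = 3.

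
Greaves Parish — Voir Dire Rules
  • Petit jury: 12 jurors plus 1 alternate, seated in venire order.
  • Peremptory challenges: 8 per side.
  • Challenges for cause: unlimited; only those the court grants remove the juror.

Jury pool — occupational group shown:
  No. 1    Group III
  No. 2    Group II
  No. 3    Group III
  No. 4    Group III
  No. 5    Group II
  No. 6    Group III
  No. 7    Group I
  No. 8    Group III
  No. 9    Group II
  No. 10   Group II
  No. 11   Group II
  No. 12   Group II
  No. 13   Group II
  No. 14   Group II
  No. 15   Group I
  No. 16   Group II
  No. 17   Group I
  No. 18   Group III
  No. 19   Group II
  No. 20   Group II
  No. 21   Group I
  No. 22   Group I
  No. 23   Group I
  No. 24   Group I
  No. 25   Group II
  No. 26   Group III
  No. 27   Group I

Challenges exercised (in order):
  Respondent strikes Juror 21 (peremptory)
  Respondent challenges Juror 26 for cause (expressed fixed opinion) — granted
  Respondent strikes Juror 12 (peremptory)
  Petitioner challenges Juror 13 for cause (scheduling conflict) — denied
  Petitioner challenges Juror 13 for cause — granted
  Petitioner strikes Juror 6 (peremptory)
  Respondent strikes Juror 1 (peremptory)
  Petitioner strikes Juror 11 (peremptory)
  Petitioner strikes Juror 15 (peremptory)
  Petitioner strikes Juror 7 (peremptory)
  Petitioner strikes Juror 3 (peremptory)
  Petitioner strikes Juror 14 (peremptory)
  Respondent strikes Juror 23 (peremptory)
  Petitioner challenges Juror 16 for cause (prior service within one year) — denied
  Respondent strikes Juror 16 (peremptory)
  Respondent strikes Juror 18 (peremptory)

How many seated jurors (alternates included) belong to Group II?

Removed: #1, #3, #6, #7, #11, #12, #13, #14, #15, #16, #18, #21, #23, #26.
Seated (13 incl. alternates): #2, #4, #5, #8, #9, #10, #17, #19, #20, #22, #24, #25, #27.
Of those, in Group II: #2, #5, #9, #10, #19, #20, #25 → 7.

7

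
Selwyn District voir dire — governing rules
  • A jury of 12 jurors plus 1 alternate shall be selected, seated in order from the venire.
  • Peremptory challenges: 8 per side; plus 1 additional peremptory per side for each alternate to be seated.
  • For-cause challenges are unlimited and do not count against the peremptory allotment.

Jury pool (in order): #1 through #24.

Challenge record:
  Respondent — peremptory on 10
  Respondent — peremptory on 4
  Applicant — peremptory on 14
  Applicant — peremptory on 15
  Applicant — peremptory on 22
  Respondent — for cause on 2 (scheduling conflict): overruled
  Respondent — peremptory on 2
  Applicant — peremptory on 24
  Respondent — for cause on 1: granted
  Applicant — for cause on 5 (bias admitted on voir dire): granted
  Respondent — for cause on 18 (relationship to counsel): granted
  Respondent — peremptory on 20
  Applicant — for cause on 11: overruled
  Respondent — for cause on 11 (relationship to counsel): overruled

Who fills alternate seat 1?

Removed: #1, #2, #4, #5, #10, #14, #15, #18, #20, #22, #24. (#11 stays — for-cause denied.)
Filling seats in venire order through position 13: #3, #6, #7, #8, #9, #11, #12, #13, #16, #17, #19, #21, #23.
So alternate 1 is #23.

23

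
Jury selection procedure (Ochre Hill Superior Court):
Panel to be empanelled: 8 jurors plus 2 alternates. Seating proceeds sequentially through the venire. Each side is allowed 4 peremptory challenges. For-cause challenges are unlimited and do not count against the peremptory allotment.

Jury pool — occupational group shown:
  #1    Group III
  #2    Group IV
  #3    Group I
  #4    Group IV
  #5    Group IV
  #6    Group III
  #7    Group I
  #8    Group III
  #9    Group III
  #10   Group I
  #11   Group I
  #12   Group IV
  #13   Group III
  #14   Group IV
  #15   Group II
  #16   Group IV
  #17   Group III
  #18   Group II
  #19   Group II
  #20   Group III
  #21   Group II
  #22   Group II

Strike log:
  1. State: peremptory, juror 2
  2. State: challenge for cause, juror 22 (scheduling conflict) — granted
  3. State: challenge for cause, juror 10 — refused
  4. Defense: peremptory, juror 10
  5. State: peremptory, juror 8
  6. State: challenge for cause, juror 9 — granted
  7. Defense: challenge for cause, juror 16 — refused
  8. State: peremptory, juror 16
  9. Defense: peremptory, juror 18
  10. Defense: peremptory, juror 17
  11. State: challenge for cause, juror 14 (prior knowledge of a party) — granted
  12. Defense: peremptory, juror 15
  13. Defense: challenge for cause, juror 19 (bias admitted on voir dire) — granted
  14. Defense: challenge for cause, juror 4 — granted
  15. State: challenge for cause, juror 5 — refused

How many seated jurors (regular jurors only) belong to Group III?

3

Removed: #2, #4, #8, #9, #10, #14, #15, #16, #17, #18, #19, #22.
Seated jurors 1–8: #1, #3, #5, #6, #7, #11, #12, #13 (alternates #20, #21 not counted).
Of those, in Group III: #1, #6, #13 → 3.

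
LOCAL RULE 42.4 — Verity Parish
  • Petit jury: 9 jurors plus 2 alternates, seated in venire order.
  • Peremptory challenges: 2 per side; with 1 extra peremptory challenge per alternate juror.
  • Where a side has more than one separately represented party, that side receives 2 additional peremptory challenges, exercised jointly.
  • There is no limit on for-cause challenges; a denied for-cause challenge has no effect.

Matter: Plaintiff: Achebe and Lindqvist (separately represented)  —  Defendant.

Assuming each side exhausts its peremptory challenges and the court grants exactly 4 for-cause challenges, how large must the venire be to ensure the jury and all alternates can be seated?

Seats to fill: 9 + 2 alternates = 11.
Peremptories — Plaintiff: 2 + 1×2 + 2 = 6; Defendant: 2 + 1×2 = 4; total 10.
For-cause removals: 4.
Minimum venire: 11 + 10 + 4 = 25.

25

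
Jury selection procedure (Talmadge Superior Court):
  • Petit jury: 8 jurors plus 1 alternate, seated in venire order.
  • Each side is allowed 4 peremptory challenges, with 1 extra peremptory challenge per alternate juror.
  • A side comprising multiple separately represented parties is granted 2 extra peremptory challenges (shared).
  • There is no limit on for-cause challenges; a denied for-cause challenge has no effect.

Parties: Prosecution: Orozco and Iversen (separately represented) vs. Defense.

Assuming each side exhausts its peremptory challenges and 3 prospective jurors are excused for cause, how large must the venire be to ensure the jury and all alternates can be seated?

Seats to fill: 8 + 1 alternates = 9.
Peremptories — Prosecution: 4 + 1×1 + 2 = 7; Defense: 4 + 1×1 = 5; total 12.
For-cause removals: 3.
Minimum venire: 9 + 12 + 3 = 24.

24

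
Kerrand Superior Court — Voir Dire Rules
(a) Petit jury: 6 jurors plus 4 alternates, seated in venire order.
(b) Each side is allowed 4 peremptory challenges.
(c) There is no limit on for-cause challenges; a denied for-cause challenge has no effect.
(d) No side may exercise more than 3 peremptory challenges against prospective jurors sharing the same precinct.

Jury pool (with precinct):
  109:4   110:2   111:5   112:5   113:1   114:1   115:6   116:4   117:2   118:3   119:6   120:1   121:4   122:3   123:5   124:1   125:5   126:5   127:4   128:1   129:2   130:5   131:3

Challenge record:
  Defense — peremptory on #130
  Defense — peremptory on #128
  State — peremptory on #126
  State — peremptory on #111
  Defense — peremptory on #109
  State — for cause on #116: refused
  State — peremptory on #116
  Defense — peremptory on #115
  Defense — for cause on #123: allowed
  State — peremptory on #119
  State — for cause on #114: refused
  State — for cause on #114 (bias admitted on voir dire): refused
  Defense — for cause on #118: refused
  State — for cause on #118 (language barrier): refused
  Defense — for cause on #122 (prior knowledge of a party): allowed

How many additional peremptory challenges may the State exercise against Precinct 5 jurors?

0

State peremptories so far: #126, #111, #116, #119 — 4 of 4 used, 0 left overall.
Against Precinct 5: #126, #111 — 2 used; per-precinct cap 3 leaves 1.
Binding limit: min(0, 1) = 0.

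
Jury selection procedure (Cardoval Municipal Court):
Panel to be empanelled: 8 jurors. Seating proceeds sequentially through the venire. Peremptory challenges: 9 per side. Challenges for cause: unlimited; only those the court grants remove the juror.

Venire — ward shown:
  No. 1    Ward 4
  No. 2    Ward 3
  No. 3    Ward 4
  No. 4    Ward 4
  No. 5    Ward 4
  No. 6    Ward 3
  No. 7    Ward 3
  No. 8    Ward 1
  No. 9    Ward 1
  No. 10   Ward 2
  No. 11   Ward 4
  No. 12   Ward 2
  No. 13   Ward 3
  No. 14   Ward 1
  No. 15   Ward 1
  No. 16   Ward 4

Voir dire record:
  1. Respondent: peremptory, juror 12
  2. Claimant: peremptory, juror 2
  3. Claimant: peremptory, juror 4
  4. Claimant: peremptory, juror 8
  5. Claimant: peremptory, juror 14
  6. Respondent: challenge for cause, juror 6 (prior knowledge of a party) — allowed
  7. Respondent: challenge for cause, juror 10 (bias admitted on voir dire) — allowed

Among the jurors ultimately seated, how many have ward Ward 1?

Removed: #2, #4, #6, #8, #10, #12, #14.
Seated jurors 1–8: #1, #3, #5, #7, #9, #11, #13, #15.
Of those, in Ward 1: #9, #15 → 2.

2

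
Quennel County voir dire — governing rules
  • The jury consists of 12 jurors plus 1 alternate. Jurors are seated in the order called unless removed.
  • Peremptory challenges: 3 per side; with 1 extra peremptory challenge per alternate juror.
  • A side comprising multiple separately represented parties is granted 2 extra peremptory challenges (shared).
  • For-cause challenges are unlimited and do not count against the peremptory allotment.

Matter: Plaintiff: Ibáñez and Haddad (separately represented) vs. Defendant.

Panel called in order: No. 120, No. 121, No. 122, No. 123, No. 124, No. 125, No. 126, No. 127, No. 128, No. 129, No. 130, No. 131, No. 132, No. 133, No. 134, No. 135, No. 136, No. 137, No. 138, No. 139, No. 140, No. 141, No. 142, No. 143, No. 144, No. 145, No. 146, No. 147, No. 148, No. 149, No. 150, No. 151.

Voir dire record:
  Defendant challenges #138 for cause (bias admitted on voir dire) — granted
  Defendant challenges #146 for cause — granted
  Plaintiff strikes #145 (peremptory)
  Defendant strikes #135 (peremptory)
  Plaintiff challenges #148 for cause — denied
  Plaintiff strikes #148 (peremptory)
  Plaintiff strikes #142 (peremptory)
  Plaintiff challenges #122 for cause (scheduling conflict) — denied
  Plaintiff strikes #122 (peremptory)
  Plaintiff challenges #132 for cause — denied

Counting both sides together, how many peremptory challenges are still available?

Plaintiff allotment: 3 base + 1 × 1 alternate + 2 multi-party = 6. Defendant allotment: 3 base + 1 × 1 alternate = 4.
Plaintiff peremptories used: #145, #148, #142, #122 — 4 (for-cause on #148, #122, #132 don't count).
Defendant peremptories used: #135 — 1 (for-cause on #138, #146 don't count).
Remaining: (6 − 4) + (4 − 1) = 5.

5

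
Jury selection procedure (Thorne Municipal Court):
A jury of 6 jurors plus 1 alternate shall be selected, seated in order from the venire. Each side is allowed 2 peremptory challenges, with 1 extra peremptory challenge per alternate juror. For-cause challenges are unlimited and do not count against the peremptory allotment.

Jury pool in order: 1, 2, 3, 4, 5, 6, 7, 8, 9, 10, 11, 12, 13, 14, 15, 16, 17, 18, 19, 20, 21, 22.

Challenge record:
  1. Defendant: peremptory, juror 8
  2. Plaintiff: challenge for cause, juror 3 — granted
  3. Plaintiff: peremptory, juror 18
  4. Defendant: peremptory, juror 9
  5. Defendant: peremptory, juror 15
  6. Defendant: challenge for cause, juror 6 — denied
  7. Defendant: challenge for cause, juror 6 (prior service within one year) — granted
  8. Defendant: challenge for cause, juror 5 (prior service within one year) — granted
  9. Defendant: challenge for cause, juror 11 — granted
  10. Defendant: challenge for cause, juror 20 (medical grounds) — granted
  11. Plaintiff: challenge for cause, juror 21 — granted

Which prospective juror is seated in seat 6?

12

Removed: #3, #5, #6, #8, #9, #11, #15, #18, #20, #21.
Filling seats in venire order through position 6: #1, #2, #4, #7, #10, #12.
So seat 6 is #12.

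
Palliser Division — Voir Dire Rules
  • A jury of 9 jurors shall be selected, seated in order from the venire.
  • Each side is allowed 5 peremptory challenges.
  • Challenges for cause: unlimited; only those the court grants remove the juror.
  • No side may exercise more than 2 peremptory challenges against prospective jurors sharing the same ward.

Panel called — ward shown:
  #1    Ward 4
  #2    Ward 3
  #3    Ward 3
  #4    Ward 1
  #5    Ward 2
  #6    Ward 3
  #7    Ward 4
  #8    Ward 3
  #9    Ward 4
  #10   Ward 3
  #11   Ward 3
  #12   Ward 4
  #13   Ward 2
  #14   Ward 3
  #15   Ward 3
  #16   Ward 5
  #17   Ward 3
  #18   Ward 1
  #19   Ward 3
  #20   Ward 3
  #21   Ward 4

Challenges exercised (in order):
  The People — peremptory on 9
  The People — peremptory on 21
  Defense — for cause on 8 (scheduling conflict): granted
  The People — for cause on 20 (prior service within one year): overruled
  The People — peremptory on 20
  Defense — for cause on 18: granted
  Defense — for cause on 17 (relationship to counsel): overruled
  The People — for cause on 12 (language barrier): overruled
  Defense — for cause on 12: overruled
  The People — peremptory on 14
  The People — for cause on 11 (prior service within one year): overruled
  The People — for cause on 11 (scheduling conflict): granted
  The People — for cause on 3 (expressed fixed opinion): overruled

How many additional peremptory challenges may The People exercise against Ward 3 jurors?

The People peremptories so far: #9, #21, #20, #14 — 4 of 5 used, 1 left overall.
Against Ward 3: #20, #14 — 2 used; per-ward cap 2 leaves 0.
Binding limit: min(1, 0) = 0.

0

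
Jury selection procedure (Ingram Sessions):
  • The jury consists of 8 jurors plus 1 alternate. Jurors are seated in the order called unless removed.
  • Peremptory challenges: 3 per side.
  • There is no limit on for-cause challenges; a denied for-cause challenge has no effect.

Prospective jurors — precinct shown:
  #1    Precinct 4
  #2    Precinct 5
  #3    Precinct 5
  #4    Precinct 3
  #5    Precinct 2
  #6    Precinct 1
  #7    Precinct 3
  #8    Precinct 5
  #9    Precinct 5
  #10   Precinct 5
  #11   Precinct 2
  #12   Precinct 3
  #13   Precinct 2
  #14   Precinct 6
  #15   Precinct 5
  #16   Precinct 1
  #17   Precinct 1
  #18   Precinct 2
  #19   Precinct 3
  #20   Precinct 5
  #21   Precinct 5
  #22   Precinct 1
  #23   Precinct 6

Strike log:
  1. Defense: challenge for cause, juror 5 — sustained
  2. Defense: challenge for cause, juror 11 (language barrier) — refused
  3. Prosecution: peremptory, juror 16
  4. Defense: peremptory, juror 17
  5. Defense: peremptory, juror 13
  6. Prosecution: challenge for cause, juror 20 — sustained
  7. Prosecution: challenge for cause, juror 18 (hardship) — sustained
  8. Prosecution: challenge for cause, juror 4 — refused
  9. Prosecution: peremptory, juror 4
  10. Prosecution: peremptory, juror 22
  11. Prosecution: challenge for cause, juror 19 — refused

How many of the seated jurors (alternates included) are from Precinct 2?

1

Removed: #4, #5, #13, #16, #17, #18, #20, #22.
Seated (9 incl. alternates): #1, #2, #3, #6, #7, #8, #9, #10, #11.
Of those, in Precinct 2: #11 → 1.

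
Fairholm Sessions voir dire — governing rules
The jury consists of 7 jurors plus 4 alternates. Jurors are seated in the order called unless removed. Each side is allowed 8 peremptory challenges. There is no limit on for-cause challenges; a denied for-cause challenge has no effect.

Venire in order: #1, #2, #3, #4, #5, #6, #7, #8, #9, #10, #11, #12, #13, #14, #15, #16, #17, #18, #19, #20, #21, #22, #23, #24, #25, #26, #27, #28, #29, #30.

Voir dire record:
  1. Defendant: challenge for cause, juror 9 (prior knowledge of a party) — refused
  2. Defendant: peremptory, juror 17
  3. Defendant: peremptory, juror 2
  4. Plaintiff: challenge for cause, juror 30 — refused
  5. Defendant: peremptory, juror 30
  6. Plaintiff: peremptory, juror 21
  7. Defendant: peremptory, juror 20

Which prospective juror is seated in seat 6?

7

Removed: #2, #17, #20, #21, #30. (#9 stays — for-cause denied.)
Filling seats in venire order through position 6: #1, #3, #4, #5, #6, #7.
So seat 6 is #7.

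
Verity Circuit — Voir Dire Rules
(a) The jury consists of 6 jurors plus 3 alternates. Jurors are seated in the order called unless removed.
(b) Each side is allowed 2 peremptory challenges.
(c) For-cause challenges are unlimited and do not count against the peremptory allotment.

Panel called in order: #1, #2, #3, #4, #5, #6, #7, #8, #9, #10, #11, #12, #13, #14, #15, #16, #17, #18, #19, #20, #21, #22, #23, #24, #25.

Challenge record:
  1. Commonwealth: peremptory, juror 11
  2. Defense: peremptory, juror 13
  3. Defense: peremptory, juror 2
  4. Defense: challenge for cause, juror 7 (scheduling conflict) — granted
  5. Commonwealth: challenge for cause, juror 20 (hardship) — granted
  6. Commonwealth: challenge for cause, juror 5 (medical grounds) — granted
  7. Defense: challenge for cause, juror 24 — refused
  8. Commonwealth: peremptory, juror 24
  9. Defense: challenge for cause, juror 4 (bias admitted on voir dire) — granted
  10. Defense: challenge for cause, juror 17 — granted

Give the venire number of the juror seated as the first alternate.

Removed: #2, #4, #5, #7, #11, #13, #17, #20, #24.
Seating in order: seats 1–6 → #1, #3, #6, #8, #9, #10; alternates → #12, #14, #15.
So alternate 1 is #12.

12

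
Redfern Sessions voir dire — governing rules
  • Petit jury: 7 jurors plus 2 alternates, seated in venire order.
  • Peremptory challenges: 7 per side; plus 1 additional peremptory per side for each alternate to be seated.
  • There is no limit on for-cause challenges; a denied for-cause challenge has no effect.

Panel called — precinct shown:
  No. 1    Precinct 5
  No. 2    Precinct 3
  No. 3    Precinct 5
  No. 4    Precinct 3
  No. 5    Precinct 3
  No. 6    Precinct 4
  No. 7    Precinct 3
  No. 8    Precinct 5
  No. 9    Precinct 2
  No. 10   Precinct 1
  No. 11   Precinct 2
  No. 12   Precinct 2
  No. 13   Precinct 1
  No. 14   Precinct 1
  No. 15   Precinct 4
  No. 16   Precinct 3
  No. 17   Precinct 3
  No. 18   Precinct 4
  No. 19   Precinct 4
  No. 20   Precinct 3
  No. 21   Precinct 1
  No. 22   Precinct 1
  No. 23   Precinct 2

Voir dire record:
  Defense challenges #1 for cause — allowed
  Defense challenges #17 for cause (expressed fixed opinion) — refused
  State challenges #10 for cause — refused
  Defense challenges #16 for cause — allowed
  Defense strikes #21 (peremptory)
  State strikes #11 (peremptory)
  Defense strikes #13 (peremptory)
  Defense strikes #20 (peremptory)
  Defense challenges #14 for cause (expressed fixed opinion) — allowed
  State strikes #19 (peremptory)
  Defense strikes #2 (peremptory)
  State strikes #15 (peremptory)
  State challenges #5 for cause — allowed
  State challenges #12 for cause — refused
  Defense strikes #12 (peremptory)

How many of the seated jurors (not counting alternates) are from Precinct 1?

1

Removed: #1, #2, #5, #11, #12, #13, #14, #15, #16, #19, #20, #21.
Seated jurors 1–7: #3, #4, #6, #7, #8, #9, #10 (alternates #17, #18 not counted).
Of those, in Precinct 1: #10 → 1.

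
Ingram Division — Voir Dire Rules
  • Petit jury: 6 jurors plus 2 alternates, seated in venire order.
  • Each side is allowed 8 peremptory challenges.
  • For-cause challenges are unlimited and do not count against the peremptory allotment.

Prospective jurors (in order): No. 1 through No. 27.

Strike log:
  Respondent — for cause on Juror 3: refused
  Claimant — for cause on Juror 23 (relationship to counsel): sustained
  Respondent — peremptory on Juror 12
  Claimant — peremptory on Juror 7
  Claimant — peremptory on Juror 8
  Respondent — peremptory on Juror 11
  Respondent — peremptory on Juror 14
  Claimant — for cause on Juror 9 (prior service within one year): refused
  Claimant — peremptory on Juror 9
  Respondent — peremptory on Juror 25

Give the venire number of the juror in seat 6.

Removed: #7, #8, #9, #11, #12, #14, #23, #25. (#3 stays — for-cause denied.)
Filling seats in venire order through position 6: #1, #2, #3, #4, #5, #6.
So seat 6 is #6.

6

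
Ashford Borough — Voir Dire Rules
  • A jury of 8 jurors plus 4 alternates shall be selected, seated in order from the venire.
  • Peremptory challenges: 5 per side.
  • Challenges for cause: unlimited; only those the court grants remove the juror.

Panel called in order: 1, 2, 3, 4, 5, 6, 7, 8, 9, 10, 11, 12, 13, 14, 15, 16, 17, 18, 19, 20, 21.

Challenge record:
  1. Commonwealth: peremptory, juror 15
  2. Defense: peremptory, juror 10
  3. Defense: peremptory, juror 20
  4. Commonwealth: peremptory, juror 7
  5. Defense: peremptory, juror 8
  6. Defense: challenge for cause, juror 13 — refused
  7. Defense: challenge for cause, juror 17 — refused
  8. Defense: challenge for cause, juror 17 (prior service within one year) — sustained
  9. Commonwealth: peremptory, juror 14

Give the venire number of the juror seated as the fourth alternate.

18

Removed: #7, #8, #10, #14, #15, #17, #20. (#13 stays — for-cause denied.)
Seating in order: seats 1–8 → #1, #2, #3, #4, #5, #6, #9, #11; alternates → #12, #13, #16, #18.
So alternate 4 is #18.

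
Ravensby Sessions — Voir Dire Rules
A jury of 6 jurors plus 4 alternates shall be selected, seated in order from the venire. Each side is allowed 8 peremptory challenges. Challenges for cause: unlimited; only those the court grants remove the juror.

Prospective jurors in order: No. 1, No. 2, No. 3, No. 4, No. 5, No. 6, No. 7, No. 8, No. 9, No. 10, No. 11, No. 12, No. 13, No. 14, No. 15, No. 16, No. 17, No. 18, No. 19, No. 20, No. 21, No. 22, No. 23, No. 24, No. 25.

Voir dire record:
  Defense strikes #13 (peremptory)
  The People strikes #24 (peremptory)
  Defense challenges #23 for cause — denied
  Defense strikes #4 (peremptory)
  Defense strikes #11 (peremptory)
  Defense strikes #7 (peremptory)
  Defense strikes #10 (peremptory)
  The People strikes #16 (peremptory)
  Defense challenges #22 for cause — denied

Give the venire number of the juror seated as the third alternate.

14

Removed: #4, #7, #10, #11, #13, #16, #24. (#22, #23 stay — for-cause denied.)
Filling seats in venire order through position 9: #1, #2, #3, #5, #6, #8, #9, #12, #14.
So alternate 3 is #14.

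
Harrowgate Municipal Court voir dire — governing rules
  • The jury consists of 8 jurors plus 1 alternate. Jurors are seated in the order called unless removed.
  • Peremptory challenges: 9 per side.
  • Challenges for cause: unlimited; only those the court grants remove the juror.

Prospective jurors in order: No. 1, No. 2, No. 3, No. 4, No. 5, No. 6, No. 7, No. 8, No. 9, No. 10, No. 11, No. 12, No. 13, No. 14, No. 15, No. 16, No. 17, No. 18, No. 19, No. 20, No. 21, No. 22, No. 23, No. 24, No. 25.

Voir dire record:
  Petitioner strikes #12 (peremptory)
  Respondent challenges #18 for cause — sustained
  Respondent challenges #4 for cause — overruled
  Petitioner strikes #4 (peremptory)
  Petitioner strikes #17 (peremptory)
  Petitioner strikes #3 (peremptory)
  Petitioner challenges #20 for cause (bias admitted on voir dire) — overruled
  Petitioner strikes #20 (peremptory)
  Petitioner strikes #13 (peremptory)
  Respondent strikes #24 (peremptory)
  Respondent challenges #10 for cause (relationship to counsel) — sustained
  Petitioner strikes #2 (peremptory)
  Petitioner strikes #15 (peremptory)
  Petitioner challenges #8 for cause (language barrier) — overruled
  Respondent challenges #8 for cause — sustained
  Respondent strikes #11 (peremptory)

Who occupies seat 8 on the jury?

Removed: #2, #3, #4, #8, #10, #11, #12, #13, #15, #17, #18, #20, #24.
Seating in order: seats 1–8 → #1, #5, #6, #7, #9, #14, #16, #19; alternates → #21.
So seat 8 is #19.

19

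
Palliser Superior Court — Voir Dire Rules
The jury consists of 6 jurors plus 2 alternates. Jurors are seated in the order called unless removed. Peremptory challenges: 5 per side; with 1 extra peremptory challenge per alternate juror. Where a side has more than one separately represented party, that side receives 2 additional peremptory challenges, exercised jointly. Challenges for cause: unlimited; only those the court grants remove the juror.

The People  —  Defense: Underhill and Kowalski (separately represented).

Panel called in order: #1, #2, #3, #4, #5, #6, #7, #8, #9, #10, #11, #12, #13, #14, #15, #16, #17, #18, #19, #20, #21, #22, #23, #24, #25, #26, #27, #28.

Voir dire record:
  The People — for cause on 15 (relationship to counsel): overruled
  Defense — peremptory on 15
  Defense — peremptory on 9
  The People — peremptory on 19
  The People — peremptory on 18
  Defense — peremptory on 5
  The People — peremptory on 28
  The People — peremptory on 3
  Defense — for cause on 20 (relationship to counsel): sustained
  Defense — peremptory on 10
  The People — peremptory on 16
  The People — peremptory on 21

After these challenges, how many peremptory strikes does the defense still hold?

Defense allotment: 5 base + 1 × 2 alternates + 2 multi-party = 9.
Defense peremptories used: #15, #9, #5, #10 — 4 (the for-cause on #20 doesn't count).
Remaining: 9 − 4 = 5.

5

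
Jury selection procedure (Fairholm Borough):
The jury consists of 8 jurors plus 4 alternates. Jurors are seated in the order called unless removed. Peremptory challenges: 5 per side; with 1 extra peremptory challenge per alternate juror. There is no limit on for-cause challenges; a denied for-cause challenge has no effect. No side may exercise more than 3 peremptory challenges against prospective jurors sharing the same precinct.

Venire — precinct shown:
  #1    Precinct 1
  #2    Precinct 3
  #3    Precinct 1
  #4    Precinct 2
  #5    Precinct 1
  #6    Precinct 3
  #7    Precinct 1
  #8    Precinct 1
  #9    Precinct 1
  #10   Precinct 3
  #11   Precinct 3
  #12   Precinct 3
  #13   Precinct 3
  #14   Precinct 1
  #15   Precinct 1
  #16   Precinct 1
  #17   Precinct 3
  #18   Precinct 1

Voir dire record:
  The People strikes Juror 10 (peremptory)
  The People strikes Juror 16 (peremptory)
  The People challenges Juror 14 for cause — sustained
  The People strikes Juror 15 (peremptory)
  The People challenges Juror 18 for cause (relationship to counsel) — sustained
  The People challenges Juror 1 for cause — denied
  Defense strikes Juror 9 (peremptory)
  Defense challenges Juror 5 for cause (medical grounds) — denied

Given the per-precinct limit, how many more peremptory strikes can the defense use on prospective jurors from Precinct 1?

Defense peremptories so far: #9 — 1 of 9 used, 8 left overall.
Against Precinct 1: #9 — 1 used; per-precinct cap 3 leaves 2.
Binding limit: min(8, 2) = 2.

2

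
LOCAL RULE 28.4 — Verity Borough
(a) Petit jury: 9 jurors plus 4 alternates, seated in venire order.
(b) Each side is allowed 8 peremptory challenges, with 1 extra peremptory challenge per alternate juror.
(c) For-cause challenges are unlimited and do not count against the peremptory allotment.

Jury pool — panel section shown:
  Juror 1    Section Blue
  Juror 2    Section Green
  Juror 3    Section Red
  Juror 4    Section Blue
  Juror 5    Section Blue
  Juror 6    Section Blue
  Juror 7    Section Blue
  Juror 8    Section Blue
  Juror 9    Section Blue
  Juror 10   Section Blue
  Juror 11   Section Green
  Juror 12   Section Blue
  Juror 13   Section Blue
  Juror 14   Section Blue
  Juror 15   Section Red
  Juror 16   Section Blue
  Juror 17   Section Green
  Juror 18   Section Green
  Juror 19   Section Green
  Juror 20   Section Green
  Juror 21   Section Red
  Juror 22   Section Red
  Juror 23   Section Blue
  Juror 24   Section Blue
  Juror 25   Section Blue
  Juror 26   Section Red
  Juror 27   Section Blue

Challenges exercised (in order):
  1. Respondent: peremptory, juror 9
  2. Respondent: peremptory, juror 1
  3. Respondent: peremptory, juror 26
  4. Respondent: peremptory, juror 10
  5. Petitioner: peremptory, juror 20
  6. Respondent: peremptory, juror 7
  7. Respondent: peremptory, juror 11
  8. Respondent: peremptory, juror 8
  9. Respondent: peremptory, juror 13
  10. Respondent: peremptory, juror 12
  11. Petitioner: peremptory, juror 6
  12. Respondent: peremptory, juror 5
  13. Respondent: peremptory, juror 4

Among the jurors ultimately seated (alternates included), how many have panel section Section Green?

Removed: #1, #4, #5, #6, #7, #8, #9, #10, #11, #12, #13, #20, #26.
Seated (13 incl. alternates): #2, #3, #14, #15, #16, #17, #18, #19, #21, #22, #23, #24, #25.
Of those, in Section Green: #2, #17, #18, #19 → 4.

4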